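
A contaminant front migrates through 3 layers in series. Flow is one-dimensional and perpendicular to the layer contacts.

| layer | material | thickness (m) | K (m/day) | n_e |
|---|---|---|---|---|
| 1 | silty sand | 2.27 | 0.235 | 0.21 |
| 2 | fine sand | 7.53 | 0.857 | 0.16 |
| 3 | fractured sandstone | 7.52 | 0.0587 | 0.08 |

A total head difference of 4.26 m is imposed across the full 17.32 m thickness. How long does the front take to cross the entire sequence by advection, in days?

With flow normal to the layers, continuity requires the same specific discharge q through every layer.
Σ(b_i/K_i) = 2.27/0.235 + 7.53/0.857 + 7.52/0.0587 = 146.6 d.
q = Δh / Σ(b_i/K_i) = 4.26 / 146.6 = 0.02907 m/day.
In each layer the seepage velocity is v_i = q/n_i, so the layer transit time is t_i = b_i·n_i / q:
  layer 1 (silty sand): t_1 = 2.27 × 0.21 / 0.02907 = 16.40 d
  layer 2 (fine sand): t_2 = 7.53 × 0.16 / 0.02907 = 41.45 d
  layer 3 (fractured sandstone): t_3 = 7.52 × 0.08 / 0.02907 = 20.70 d
Total t = Σ t_i = 78.54 days.

78.5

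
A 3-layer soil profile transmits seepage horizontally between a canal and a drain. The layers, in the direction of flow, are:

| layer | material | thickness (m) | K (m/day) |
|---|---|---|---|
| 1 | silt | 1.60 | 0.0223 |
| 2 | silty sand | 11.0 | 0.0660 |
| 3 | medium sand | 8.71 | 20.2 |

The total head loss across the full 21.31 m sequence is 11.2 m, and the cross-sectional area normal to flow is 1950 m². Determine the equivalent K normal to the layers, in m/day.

Flow is perpendicular to layering, so the layers act in series and the equivalent K is the thickness-weighted harmonic mean.
Total thickness L = 1.60 + 11.0 + 8.71 = 21.31 m.
Σ(b_i/K_i) = 1.60/0.0223 + 11.0/0.0660 + 8.71/20.2 = 238.8 d.
K_eq = L / Σ(b_i/K_i) = 21.31 / 238.8 = 0.08922 m/day.

0.0892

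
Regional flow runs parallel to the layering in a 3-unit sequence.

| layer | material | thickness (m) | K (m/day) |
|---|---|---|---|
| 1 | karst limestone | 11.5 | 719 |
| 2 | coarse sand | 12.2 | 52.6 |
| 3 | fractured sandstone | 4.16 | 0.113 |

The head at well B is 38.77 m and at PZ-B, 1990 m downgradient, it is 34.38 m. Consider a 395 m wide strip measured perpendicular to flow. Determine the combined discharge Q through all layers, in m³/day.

Flow is parallel to layering, so each bed carries its own Darcy discharge and the transmissivities add.
Σ(K_i·b_i) = 719×11.5 + 52.6×12.2 + 0.113×4.16 = 8911 m²/day.
Hydraulic gradient i = (38.77 − 34.38) / 1990 = 4.39 / 1990 = 0.002206.
Q = Σ(K_i·b_i) · W · i = 8911 × 395 × 0.002206 = 7765 m³/day.

7760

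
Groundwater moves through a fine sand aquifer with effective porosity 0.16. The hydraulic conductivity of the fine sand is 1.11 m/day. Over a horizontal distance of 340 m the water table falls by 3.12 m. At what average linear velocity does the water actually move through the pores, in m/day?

Hydraulic gradient i = Δh / L = 3.12 / 340 = 0.009176.
Darcy flux q = K · i = 1.110 × 0.009176 = 0.01019 m/day.
Seepage velocity v = q / n_e = 0.01019 / 0.16 = 0.06366 m/day.

0.0637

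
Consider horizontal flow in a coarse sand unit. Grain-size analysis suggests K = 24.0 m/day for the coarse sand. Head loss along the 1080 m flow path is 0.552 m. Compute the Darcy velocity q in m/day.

Hydraulic gradient i = Δh / L = 0.552 / 1080 = 0.0005111.
Specific discharge q = K · i = 24.00 × 0.0005111 = 0.01227 m/day.

0.0123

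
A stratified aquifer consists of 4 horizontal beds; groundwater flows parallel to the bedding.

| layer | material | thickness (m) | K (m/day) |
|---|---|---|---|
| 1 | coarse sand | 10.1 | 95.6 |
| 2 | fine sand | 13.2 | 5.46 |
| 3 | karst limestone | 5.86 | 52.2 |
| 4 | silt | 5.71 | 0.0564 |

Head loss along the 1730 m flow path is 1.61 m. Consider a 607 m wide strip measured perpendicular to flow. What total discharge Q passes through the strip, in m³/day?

Flow is parallel to layering, so each bed carries its own Darcy discharge and the transmissivities add.
Σ(K_i·b_i) = 95.6×10.1 + 5.46×13.2 + 52.2×5.86 + 0.0564×5.71 = 1344 m²/day.
Hydraulic gradient i = Δh / L = 1.61 / 1730 = 0.0009306.
Q = Σ(K_i·b_i) · W · i = 1344 × 607 × 0.0009306 = 759.1 m³/day.

759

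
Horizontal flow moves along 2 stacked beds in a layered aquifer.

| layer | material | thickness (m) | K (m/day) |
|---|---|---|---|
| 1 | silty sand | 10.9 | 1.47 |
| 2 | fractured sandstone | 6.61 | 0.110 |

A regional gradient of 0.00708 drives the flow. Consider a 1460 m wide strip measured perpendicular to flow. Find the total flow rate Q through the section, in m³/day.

Flow is parallel to layering, so each bed carries its own Darcy discharge and the transmissivities add.
Σ(K_i·b_i) = 1.47×10.9 + 0.110×6.61 = 16.75 m²/day.
Hydraulic gradient i = 0.00708.
Q = Σ(K_i·b_i) · W · i = 16.75 × 1460 × 0.007080 = 173.1 m³/day.

173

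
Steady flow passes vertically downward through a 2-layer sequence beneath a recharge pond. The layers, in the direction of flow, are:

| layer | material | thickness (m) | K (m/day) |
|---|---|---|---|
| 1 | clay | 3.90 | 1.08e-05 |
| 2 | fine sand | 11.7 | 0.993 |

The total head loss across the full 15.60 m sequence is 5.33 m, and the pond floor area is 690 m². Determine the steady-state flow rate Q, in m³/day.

0.0102

Flow is perpendicular to layering, so the layers act in series and the equivalent K is the thickness-weighted harmonic mean.
Total thickness L = 3.90 + 11.7 = 15.60 m.
Σ(b_i/K_i) = 3.90/1.08e-05 + 11.7/0.993 = 3.611e+05 d.
K_eq = L / Σ(b_i/K_i) = 15.60 / 3.611e+05 = 4.320e-05 m/day.
Q = K_eq · A · (Δh/L) = 4.320e-05 × 690 × (5.33/15.60) = 0.01018 m³/day.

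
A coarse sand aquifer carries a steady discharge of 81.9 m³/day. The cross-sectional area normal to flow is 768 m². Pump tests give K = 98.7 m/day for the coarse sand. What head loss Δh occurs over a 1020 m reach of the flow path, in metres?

From Q = K·A·i, i = Q / (K·A) = 81.9 / (98.70 × 768.0) = 0.001080.
Head loss Δh = i · L = 0.001080 × 1020 = 1.102 m.

1.10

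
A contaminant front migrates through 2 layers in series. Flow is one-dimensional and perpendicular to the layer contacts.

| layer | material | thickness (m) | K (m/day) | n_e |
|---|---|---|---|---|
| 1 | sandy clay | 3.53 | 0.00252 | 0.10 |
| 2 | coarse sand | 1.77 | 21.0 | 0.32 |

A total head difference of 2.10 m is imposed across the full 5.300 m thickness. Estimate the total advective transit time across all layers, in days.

With flow normal to the layers, continuity requires the same specific discharge q through every layer.
Σ(b_i/K_i) = 3.53/0.00252 + 1.77/21.0 = 1401 d.
q = Δh / Σ(b_i/K_i) = 2.10 / 1401 = 0.001499 m/day.
In each layer the seepage velocity is v_i = q/n_i, so the layer transit time is t_i = b_i·n_i / q:
  layer 1 (sandy clay): t_1 = 3.53 × 0.10 / 0.001499 = 235.5 d
  layer 2 (coarse sand): t_2 = 1.77 × 0.32 / 0.001499 = 377.8 d
Total t = Σ t_i = 613.3 days.

613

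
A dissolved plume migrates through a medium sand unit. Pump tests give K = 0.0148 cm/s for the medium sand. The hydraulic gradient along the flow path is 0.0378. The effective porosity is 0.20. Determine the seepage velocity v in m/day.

2.42

Convert K: 0.0148 cm/s × 864 = 12.79 m/day.
Hydraulic gradient i = 0.0378.
Darcy flux q = K · i = 12.79 × 0.03780 = 0.4834 m/day.
Seepage velocity v = q / n_e = 0.4834 / 0.20 = 2.417 m/day.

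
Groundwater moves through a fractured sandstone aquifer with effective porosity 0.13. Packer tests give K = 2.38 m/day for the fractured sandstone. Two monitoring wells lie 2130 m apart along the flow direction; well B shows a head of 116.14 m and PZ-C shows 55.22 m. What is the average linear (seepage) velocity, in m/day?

Hydraulic gradient i = (116.14 − 55.22) / 2130 = 60.92 / 2130 = 0.02860.
Darcy flux q = K · i = 2.380 × 0.02860 = 0.06807 m/day.
Seepage velocity v = q / n_e = 0.06807 / 0.13 = 0.5236 m/day.

0.524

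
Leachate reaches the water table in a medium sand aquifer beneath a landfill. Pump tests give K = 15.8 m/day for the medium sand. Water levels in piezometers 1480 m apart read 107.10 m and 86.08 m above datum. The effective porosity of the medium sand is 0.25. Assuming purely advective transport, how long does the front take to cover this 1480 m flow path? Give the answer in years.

Hydraulic gradient i = (107.10 − 86.08) / 1480 = 21.02 / 1480 = 0.01420.
Darcy flux q = K · i = 15.80 × 0.01420 = 0.2244 m/day.
Seepage velocity v = q / n_e = 0.2244 / 0.25 = 0.8976 m/day.
Travel time t = L / v = 1480 / 0.8976 = 1649 days = 4.514 years.

4.51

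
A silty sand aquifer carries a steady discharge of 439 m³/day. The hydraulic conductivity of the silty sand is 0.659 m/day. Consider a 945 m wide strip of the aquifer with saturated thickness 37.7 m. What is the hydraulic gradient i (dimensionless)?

0.0187

Cross-sectional area A = 945 × 37.7 = 35626 m².
From Q = K·A·i, i = Q / (K·A) = 439 / (0.6590 × 35626) = 0.01870.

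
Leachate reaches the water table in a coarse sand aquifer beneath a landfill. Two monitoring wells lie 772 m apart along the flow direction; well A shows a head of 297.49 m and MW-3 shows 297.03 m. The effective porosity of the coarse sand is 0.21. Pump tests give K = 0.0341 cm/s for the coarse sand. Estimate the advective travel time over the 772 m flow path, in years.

Convert K: 0.0341 cm/s × 864 = 29.46 m/day.
Hydraulic gradient i = (297.49 − 297.03) / 772 = 0.46 / 772 = 0.0005959.
Darcy flux q = K · i = 29.46 × 0.0005959 = 0.01756 m/day.
Seepage velocity v = q / n_e = 0.01756 / 0.21 = 0.08360 m/day.
Travel time t = L / v = 772 / 0.08360 = 9235 days = 25.28 years.

25.3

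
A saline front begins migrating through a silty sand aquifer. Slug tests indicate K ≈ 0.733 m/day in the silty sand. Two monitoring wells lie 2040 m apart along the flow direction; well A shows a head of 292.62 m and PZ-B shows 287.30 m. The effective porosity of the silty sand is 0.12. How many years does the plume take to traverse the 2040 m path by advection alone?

351

Hydraulic gradient i = (292.62 − 287.30) / 2040 = 5.32 / 2040 = 0.002608.
Darcy flux q = K · i = 0.7330 × 0.002608 = 0.001912 m/day.
Seepage velocity v = q / n_e = 0.001912 / 0.12 = 0.01593 m/day.
Travel time t = L / v = 2040 / 0.01593 = 1.281e+05 days = 350.6 years.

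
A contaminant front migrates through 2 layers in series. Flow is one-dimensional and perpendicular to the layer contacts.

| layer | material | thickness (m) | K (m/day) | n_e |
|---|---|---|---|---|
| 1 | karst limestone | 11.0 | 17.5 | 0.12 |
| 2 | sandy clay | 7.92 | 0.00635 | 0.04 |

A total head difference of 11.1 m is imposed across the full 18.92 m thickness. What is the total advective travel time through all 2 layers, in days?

With flow normal to the layers, continuity requires the same specific discharge q through every layer.
Σ(b_i/K_i) = 11.0/17.5 + 7.92/0.00635 = 1248 d.
q = Δh / Σ(b_i/K_i) = 11.1 / 1248 = 0.008895 m/day.
In each layer the seepage velocity is v_i = q/n_i, so the layer transit time is t_i = b_i·n_i / q:
  layer 1 (karst limestone): t_1 = 11.0 × 0.12 / 0.008895 = 148.4 d
  layer 2 (sandy clay): t_2 = 7.92 × 0.04 / 0.008895 = 35.61 d
Total t = Σ t_i = 184.0 days.

184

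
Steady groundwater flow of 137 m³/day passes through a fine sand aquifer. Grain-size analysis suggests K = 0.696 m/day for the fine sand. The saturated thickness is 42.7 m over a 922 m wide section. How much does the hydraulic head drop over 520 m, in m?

Cross-sectional area A = 922 × 42.7 = 39369 m².
From Q = K·A·i, i = Q / (K·A) = 137 / (0.6960 × 39369) = 0.005000.
Head loss Δh = i · L = 0.005000 × 520 = 2.600 m.

2.60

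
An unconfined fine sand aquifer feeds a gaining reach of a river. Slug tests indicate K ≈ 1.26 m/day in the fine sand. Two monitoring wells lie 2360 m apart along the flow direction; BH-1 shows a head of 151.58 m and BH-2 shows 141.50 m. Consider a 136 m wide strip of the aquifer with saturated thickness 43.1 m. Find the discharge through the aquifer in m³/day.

31.5

Cross-sectional area A = 136 × 43.1 = 5862 m².
Hydraulic gradient i = (151.58 − 141.50) / 2360 = 10.08 / 2360 = 0.004271.
Darcy's law: Q = K · A · i = 1.260 × 5862 × 0.004271 = 31.55 m³/day.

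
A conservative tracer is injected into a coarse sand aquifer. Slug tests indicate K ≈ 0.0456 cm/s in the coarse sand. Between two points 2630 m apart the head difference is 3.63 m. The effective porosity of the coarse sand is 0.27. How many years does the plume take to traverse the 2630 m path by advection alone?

Convert K: 0.0456 cm/s × 864 = 39.40 m/day.
Hydraulic gradient i = Δh / L = 3.63 / 2630 = 0.001380.
Darcy flux q = K · i = 39.40 × 0.001380 = 0.05438 m/day.
Seepage velocity v = q / n_e = 0.05438 / 0.27 = 0.2014 m/day.
Travel time t = L / v = 2630 / 0.2014 = 13058 days = 35.75 years.

35.8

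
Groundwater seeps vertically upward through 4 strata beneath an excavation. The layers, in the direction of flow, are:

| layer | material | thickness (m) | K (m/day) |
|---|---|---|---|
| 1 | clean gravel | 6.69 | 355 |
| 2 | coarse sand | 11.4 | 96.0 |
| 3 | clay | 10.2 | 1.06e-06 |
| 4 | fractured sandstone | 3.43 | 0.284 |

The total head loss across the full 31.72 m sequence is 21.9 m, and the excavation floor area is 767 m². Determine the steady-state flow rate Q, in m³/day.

Flow is perpendicular to layering, so the layers act in series and the equivalent K is the thickness-weighted harmonic mean.
Total thickness L = 6.69 + 11.4 + 10.2 + 3.43 = 31.72 m.
Σ(b_i/K_i) = 6.69/355 + 11.4/96.0 + 10.2/1.06e-06 + 3.43/0.284 = 9.623e+06 d.
K_eq = L / Σ(b_i/K_i) = 31.72 / 9.623e+06 = 3.296e-06 m/day.
Q = K_eq · A · (Δh/L) = 3.296e-06 × 767 × (21.9/31.72) = 0.001746 m³/day.

0.00175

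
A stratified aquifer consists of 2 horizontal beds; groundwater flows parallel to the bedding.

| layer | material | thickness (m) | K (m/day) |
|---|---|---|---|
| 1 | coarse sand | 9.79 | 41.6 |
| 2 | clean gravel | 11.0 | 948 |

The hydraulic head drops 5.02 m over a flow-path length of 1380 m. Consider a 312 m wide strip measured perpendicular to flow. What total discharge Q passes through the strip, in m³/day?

12300

Flow is parallel to layering, so each bed carries its own Darcy discharge and the transmissivities add.
Σ(K_i·b_i) = 41.6×9.79 + 948×11.0 = 10835 m²/day.
Hydraulic gradient i = Δh / L = 5.02 / 1380 = 0.003638.
Q = Σ(K_i·b_i) · W · i = 10835 × 312 × 0.003638 = 12298 m³/day.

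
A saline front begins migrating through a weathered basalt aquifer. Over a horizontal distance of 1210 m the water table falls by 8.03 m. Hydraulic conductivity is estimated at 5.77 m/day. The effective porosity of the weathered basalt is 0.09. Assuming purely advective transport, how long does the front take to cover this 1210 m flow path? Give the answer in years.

Hydraulic gradient i = Δh / L = 8.03 / 1210 = 0.006636.
Darcy flux q = K · i = 5.770 × 0.006636 = 0.03829 m/day.
Seepage velocity v = q / n_e = 0.03829 / 0.09 = 0.4255 m/day.
Travel time t = L / v = 1210 / 0.4255 = 2844 days = 7.786 years.

7.79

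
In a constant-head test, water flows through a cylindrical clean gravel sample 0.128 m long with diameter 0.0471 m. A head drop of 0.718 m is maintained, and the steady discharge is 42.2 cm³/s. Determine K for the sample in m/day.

373

Cross-sectional area A = π·(d/2)² = π × (0.0471/2)² = 0.001742 m².
Convert discharge: 42.2 cm³/s = 4.220e-05 m³/s.
Darcy's law rearranged: K = Q·L / (A·Δh) = 4.220e-05 × 0.128 / (0.001742 × 0.718) = 0.004318 m/s = 373.1 m/day.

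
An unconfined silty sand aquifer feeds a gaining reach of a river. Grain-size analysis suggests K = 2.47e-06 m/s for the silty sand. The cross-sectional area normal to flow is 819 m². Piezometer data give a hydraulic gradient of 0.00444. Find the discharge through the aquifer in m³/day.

Convert K: 2.47e-06 m/s × 86400 = 0.2134 m/day.
Hydraulic gradient i = 0.00444.
Darcy's law: Q = K · A · i = 0.2134 × 819.0 × 0.004440 = 0.7760 m³/day.

0.776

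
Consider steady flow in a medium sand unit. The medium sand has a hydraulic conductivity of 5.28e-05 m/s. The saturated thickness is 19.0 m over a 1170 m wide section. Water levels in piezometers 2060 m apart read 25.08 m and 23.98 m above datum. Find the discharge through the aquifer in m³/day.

54.2

Convert K: 5.28e-05 m/s × 86400 = 4.562 m/day.
Cross-sectional area A = 1170 × 19.0 = 22230 m².
Hydraulic gradient i = (25.08 − 23.98) / 2060 = 1.1 / 2060 = 0.0005340.
Darcy's law: Q = K · A · i = 4.562 × 22230 × 0.0005340 = 54.15 m³/day.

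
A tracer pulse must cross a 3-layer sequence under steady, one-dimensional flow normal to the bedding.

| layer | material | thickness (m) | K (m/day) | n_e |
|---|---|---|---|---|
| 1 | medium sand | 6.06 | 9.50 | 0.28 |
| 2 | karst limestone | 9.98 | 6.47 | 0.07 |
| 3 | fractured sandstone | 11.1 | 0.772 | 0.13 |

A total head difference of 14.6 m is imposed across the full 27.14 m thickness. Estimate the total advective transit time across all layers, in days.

With flow normal to the layers, continuity requires the same specific discharge q through every layer.
Σ(b_i/K_i) = 6.06/9.50 + 9.98/6.47 + 11.1/0.772 = 16.56 d.
q = Δh / Σ(b_i/K_i) = 14.6 / 16.56 = 0.8817 m/day.
In each layer the seepage velocity is v_i = q/n_i, so the layer transit time is t_i = b_i·n_i / q:
  layer 1 (medium sand): t_1 = 6.06 × 0.28 / 0.8817 = 1.924 d
  layer 2 (karst limestone): t_2 = 9.98 × 0.07 / 0.8817 = 0.7923 d
  layer 3 (fractured sandstone): t_3 = 11.1 × 0.13 / 0.8817 = 1.637 d
Total t = Σ t_i = 4.353 days.

4.35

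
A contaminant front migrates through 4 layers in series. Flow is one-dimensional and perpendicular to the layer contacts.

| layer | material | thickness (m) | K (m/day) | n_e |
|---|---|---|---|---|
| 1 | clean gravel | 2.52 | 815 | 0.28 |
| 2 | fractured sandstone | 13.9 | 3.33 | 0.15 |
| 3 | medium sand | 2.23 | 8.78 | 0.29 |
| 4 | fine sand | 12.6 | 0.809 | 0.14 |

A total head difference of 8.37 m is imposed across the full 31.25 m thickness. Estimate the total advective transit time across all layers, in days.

12.4

With flow normal to the layers, continuity requires the same specific discharge q through every layer.
Σ(b_i/K_i) = 2.52/815 + 13.9/3.33 + 2.23/8.78 + 12.6/0.809 = 20.01 d.
q = Δh / Σ(b_i/K_i) = 8.37 / 20.01 = 0.4184 m/day.
In each layer the seepage velocity is v_i = q/n_i, so the layer transit time is t_i = b_i·n_i / q:
  layer 1 (clean gravel): t_1 = 2.52 × 0.28 / 0.4184 = 1.687 d
  layer 2 (fractured sandstone): t_2 = 13.9 × 0.15 / 0.4184 = 4.984 d
  layer 3 (medium sand): t_3 = 2.23 × 0.29 / 0.4184 = 1.546 d
  layer 4 (fine sand): t_4 = 12.6 × 0.14 / 0.4184 = 4.216 d
Total t = Σ t_i = 12.43 days.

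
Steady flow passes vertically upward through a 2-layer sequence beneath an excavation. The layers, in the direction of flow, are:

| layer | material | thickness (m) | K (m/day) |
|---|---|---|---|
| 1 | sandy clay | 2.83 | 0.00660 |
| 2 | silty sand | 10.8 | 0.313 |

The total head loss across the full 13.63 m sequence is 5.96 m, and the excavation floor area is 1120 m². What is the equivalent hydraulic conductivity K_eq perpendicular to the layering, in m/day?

0.0294

Flow is perpendicular to layering, so the layers act in series and the equivalent K is the thickness-weighted harmonic mean.
Total thickness L = 2.83 + 10.8 = 13.63 m.
Σ(b_i/K_i) = 2.83/0.00660 + 10.8/0.313 = 463.3 d.
K_eq = L / Σ(b_i/K_i) = 13.63 / 463.3 = 0.02942 m/day.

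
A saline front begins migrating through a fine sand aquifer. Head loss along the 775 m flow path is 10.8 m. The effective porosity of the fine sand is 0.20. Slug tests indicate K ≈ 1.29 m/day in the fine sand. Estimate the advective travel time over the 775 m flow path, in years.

Hydraulic gradient i = Δh / L = 10.8 / 775 = 0.01394.
Darcy flux q = K · i = 1.290 × 0.01394 = 0.01798 m/day.
Seepage velocity v = q / n_e = 0.01798 / 0.20 = 0.08988 m/day.
Travel time t = L / v = 775 / 0.08988 = 8622 days = 23.61 years.

23.6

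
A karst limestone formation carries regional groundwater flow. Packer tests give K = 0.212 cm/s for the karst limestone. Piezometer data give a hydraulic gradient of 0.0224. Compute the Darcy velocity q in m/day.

4.10

Convert K: 0.212 cm/s × 864 = 183.2 m/day.
Hydraulic gradient i = 0.0224.
Specific discharge q = K · i = 183.2 × 0.02240 = 4.103 m/day.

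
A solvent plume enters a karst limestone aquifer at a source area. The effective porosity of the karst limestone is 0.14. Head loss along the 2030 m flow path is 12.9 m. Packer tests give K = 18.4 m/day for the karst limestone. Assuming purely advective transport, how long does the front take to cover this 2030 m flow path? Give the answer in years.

Hydraulic gradient i = Δh / L = 12.9 / 2030 = 0.006355.
Darcy flux q = K · i = 18.40 × 0.006355 = 0.1169 m/day.
Seepage velocity v = q / n_e = 0.1169 / 0.14 = 0.8352 m/day.
Travel time t = L / v = 2030 / 0.8352 = 2431 days = 6.655 years.

6.65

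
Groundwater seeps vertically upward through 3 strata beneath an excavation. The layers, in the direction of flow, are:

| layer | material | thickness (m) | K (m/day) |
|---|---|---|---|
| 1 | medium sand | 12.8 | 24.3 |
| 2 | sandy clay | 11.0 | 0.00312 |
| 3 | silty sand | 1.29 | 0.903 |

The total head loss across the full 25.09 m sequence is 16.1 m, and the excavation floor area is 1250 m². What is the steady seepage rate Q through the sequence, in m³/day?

Flow is perpendicular to layering, so the layers act in series and the equivalent K is the thickness-weighted harmonic mean.
Total thickness L = 12.8 + 11.0 + 1.29 = 25.09 m.
Σ(b_i/K_i) = 12.8/24.3 + 11.0/0.00312 + 1.29/0.903 = 3528 d.
K_eq = L / Σ(b_i/K_i) = 25.09 / 3528 = 0.007112 m/day.
Q = K_eq · A · (Δh/L) = 0.007112 × 1250 × (16.1/25.09) = 5.705 m³/day.

5.71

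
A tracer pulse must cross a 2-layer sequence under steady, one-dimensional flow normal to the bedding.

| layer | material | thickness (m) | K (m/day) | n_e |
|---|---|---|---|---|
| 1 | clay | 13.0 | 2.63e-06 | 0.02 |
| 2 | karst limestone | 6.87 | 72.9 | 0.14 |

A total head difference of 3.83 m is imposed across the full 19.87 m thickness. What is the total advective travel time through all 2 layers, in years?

4320

With flow normal to the layers, continuity requires the same specific discharge q through every layer.
Σ(b_i/K_i) = 13.0/2.63e-06 + 6.87/72.9 = 4.943e+06 d.
q = Δh / Σ(b_i/K_i) = 3.83 / 4.943e+06 = 7.748e-07 m/day.
In each layer the seepage velocity is v_i = q/n_i, so the layer transit time is t_i = b_i·n_i / q:
  layer 1 (clay): t_1 = 13.0 × 0.02 / 7.748e-07 = 3.356e+05 d
  layer 2 (karst limestone): t_2 = 6.87 × 0.14 / 7.748e-07 = 1.241e+06 d
Total t = Σ t_i = 1.577e+06 days = 4317 years.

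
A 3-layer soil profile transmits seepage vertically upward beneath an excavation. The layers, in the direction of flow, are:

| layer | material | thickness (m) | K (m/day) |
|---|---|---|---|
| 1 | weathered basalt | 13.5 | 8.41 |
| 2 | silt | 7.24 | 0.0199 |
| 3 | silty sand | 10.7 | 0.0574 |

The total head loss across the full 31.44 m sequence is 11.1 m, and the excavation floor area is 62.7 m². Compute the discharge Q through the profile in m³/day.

1.26

Flow is perpendicular to layering, so the layers act in series and the equivalent K is the thickness-weighted harmonic mean.
Total thickness L = 13.5 + 7.24 + 10.7 = 31.44 m.
Σ(b_i/K_i) = 13.5/8.41 + 7.24/0.0199 + 10.7/0.0574 = 551.8 d.
K_eq = L / Σ(b_i/K_i) = 31.44 / 551.8 = 0.05697 m/day.
Q = K_eq · A · (Δh/L) = 0.05697 × 62.7 × (11.1/31.44) = 1.261 m³/day.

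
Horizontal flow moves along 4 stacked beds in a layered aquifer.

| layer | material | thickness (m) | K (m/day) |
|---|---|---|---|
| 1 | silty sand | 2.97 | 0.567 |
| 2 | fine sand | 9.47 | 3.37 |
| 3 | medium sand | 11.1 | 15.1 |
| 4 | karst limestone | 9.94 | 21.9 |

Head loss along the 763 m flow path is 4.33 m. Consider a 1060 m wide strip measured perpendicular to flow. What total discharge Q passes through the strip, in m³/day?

2520

Flow is parallel to layering, so each bed carries its own Darcy discharge and the transmissivities add.
Σ(K_i·b_i) = 0.567×2.97 + 3.37×9.47 + 15.1×11.1 + 21.9×9.94 = 418.9 m²/day.
Hydraulic gradient i = Δh / L = 4.33 / 763 = 0.005675.
Q = Σ(K_i·b_i) · W · i = 418.9 × 1060 × 0.005675 = 2520 m³/day.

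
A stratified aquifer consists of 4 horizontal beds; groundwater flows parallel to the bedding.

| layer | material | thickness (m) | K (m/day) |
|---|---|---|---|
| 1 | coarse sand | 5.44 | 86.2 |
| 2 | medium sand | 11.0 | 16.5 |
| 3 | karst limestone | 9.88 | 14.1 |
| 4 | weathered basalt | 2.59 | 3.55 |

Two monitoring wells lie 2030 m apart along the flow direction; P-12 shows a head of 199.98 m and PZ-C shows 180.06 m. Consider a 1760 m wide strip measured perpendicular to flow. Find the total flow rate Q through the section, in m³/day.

13800

Flow is parallel to layering, so each bed carries its own Darcy discharge and the transmissivities add.
Σ(K_i·b_i) = 86.2×5.44 + 16.5×11.0 + 14.1×9.88 + 3.55×2.59 = 798.9 m²/day.
Hydraulic gradient i = (199.98 − 180.06) / 2030 = 19.92 / 2030 = 0.009813.
Q = Σ(K_i·b_i) · W · i = 798.9 × 1760 × 0.009813 = 13798 m³/day.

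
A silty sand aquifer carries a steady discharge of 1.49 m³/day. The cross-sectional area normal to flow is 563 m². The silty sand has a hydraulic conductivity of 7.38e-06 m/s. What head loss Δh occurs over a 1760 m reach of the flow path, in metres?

7.31

Convert K: 7.38e-06 m/s × 86400 = 0.6376 m/day.
From Q = K·A·i, i = Q / (K·A) = 1.49 / (0.6376 × 563.0) = 0.004151.
Head loss Δh = i · L = 0.004151 × 1760 = 7.305 m.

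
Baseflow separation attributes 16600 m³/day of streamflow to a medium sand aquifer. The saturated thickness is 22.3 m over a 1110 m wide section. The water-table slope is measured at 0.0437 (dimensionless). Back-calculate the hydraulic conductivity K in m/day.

Cross-sectional area A = 1110 × 22.3 = 24753 m².
Hydraulic gradient i = 0.0437.
From Q = K·A·i, K = Q / (A·i) = 16600 / (24753 × 0.04370) = 15.35 m/day.

15.3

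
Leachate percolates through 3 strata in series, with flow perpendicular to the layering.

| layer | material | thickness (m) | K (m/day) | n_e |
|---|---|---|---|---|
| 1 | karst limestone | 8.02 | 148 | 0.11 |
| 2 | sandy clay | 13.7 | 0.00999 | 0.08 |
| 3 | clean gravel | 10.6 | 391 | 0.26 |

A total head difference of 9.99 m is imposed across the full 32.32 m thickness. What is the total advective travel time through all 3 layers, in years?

1.78

With flow normal to the layers, continuity requires the same specific discharge q through every layer.
Σ(b_i/K_i) = 8.02/148 + 13.7/0.00999 + 10.6/391 = 1371 d.
q = Δh / Σ(b_i/K_i) = 9.99 / 1371 = 0.007284 m/day.
In each layer the seepage velocity is v_i = q/n_i, so the layer transit time is t_i = b_i·n_i / q:
  layer 1 (karst limestone): t_1 = 8.02 × 0.11 / 0.007284 = 121.1 d
  layer 2 (sandy clay): t_2 = 13.7 × 0.08 / 0.007284 = 150.5 d
  layer 3 (clean gravel): t_3 = 10.6 × 0.26 / 0.007284 = 378.4 d
Total t = Σ t_i = 649.9 days = 1.779 years.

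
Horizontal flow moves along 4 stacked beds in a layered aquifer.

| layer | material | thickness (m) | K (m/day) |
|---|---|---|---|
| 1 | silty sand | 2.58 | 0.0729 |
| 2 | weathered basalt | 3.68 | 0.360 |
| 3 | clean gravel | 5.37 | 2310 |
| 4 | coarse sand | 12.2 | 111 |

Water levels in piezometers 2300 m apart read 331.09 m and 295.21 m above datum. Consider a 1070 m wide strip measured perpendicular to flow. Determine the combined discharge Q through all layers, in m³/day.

230000

Flow is parallel to layering, so each bed carries its own Darcy discharge and the transmissivities add.
Σ(K_i·b_i) = 0.0729×2.58 + 0.360×3.68 + 2310×5.37 + 111×12.2 = 13760 m²/day.
Hydraulic gradient i = (331.09 − 295.21) / 2300 = 35.88 / 2300 = 0.01560.
Q = Σ(K_i·b_i) · W · i = 13760 × 1070 × 0.01560 = 2.297e+05 m³/day.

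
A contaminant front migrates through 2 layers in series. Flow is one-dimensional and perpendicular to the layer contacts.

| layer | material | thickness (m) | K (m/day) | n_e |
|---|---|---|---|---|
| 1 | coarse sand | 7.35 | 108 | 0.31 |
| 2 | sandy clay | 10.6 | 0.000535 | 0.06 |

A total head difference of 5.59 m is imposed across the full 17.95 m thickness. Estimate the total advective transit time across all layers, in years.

28.3

With flow normal to the layers, continuity requires the same specific discharge q through every layer.
Σ(b_i/K_i) = 7.35/108 + 10.6/0.000535 = 19813 d.
q = Δh / Σ(b_i/K_i) = 5.59 / 19813 = 0.0002821 m/day.
In each layer the seepage velocity is v_i = q/n_i, so the layer transit time is t_i = b_i·n_i / q:
  layer 1 (coarse sand): t_1 = 7.35 × 0.31 / 0.0002821 = 8076 d
  layer 2 (sandy clay): t_2 = 10.6 × 0.06 / 0.0002821 = 2254 d
Total t = Σ t_i = 10330 days = 28.28 years.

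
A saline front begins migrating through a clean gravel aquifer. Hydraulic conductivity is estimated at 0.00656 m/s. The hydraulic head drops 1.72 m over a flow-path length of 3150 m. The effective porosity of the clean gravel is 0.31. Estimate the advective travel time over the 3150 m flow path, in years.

Convert K: 0.00656 m/s × 86400 = 566.8 m/day.
Hydraulic gradient i = Δh / L = 1.72 / 3150 = 0.0005460.
Darcy flux q = K · i = 566.8 × 0.0005460 = 0.3095 m/day.
Seepage velocity v = q / n_e = 0.3095 / 0.31 = 0.9983 m/day.
Travel time t = L / v = 3150 / 0.9983 = 3155 days = 8.639 years.

8.64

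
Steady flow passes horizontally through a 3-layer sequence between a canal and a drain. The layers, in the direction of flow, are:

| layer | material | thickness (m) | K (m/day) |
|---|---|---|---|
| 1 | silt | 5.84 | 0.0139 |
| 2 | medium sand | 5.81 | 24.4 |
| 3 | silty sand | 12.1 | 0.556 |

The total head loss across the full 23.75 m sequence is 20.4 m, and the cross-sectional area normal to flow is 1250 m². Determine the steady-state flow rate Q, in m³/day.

Flow is perpendicular to layering, so the layers act in series and the equivalent K is the thickness-weighted harmonic mean.
Total thickness L = 5.84 + 5.81 + 12.1 = 23.75 m.
Σ(b_i/K_i) = 5.84/0.0139 + 5.81/24.4 + 12.1/0.556 = 442.1 d.
K_eq = L / Σ(b_i/K_i) = 23.75 / 442.1 = 0.05372 m/day.
Q = K_eq · A · (Δh/L) = 0.05372 × 1250 × (20.4/23.75) = 57.67 m³/day.

57.7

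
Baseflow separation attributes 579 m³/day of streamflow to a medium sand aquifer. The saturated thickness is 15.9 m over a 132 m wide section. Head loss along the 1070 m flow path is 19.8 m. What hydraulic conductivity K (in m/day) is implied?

Cross-sectional area A = 132 × 15.9 = 2099 m².
Hydraulic gradient i = Δh / L = 19.8 / 1070 = 0.01850.
From Q = K·A·i, K = Q / (A·i) = 579 / (2099 × 0.01850) = 14.91 m/day.

14.9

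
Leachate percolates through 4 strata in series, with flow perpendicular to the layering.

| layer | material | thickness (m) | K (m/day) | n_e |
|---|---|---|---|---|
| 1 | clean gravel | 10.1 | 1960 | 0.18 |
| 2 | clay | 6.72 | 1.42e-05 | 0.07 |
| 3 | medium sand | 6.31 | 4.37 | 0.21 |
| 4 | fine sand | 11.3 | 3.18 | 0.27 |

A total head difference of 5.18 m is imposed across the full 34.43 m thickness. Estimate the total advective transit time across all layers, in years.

With flow normal to the layers, continuity requires the same specific discharge q through every layer.
Σ(b_i/K_i) = 10.1/1960 + 6.72/1.42e-05 + 6.31/4.37 + 11.3/3.18 = 4.732e+05 d.
q = Δh / Σ(b_i/K_i) = 5.18 / 4.732e+05 = 1.095e-05 m/day.
In each layer the seepage velocity is v_i = q/n_i, so the layer transit time is t_i = b_i·n_i / q:
  layer 1 (clean gravel): t_1 = 10.1 × 0.18 / 1.095e-05 = 1.661e+05 d
  layer 2 (clay): t_2 = 6.72 × 0.07 / 1.095e-05 = 42976 d
  layer 3 (medium sand): t_3 = 6.31 × 0.21 / 1.095e-05 = 1.211e+05 d
  layer 4 (fine sand): t_4 = 11.3 × 0.27 / 1.095e-05 = 2.787e+05 d
Total t = Σ t_i = 6.089e+05 days = 1667 years.

1670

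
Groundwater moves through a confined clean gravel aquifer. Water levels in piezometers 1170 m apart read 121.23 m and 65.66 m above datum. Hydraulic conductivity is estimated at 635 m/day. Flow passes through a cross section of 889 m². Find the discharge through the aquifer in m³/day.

26800

Hydraulic gradient i = (121.23 − 65.66) / 1170 = 55.57 / 1170 = 0.04750.
Darcy's law: Q = K · A · i = 635.0 × 889.0 × 0.04750 = 26812 m³/day.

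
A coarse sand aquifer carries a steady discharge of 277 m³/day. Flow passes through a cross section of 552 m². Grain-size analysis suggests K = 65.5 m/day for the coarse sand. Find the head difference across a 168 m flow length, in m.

1.29

From Q = K·A·i, i = Q / (K·A) = 277 / (65.50 × 552.0) = 0.007661.
Head loss Δh = i · L = 0.007661 × 168 = 1.287 m.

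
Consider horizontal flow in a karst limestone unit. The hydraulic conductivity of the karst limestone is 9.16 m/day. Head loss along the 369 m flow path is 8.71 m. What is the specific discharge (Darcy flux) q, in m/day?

0.216

Hydraulic gradient i = Δh / L = 8.71 / 369 = 0.02360.
Specific discharge q = K · i = 9.160 × 0.02360 = 0.2162 m/day.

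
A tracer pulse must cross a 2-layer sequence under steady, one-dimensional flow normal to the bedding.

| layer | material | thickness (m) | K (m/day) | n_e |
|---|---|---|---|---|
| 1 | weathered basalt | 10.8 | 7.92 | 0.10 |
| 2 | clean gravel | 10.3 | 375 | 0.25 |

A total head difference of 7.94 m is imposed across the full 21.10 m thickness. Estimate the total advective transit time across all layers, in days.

With flow normal to the layers, continuity requires the same specific discharge q through every layer.
Σ(b_i/K_i) = 10.8/7.92 + 10.3/375 = 1.391 d.
q = Δh / Σ(b_i/K_i) = 7.94 / 1.391 = 5.708 m/day.
In each layer the seepage velocity is v_i = q/n_i, so the layer transit time is t_i = b_i·n_i / q:
  layer 1 (weathered basalt): t_1 = 10.8 × 0.10 / 5.708 = 0.1892 d
  layer 2 (clean gravel): t_2 = 10.3 × 0.25 / 5.708 = 0.4511 d
Total t = Σ t_i = 0.6404 days.

0.640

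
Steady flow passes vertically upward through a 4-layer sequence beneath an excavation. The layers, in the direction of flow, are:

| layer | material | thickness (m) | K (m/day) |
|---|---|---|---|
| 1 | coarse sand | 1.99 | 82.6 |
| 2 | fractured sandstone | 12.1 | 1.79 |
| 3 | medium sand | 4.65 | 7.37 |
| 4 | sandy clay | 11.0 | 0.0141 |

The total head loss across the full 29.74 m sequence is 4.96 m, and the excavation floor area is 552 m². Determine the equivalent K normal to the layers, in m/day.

Flow is perpendicular to layering, so the layers act in series and the equivalent K is the thickness-weighted harmonic mean.
Total thickness L = 1.99 + 12.1 + 4.65 + 11.0 = 29.74 m.
Σ(b_i/K_i) = 1.99/82.6 + 12.1/1.79 + 4.65/7.37 + 11.0/0.0141 = 787.6 d.
K_eq = L / Σ(b_i/K_i) = 29.74 / 787.6 = 0.03776 m/day.

0.0378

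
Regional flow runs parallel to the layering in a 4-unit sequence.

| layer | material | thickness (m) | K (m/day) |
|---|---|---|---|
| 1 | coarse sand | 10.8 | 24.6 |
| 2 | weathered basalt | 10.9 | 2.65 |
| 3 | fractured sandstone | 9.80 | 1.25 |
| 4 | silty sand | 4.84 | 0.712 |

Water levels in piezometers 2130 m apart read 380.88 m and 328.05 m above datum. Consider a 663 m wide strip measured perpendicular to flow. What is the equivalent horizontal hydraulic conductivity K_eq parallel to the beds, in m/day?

Flow is parallel to layering, so each bed carries its own Darcy discharge and the transmissivities add.
Σ(K_i·b_i) = 24.6×10.8 + 2.65×10.9 + 1.25×9.80 + 0.712×4.84 = 310.3 m²/day.
Total thickness b = 36.34 m, so K_eq = Σ(K_i·b_i)/b = 8.538 m/day.

8.54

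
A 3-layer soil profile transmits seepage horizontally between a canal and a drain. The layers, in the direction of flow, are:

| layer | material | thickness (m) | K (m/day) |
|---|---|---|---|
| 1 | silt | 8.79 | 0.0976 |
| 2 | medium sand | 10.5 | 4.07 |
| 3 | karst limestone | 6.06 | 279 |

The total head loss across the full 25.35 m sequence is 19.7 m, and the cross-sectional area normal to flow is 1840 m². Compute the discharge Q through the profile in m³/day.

391

Flow is perpendicular to layering, so the layers act in series and the equivalent K is the thickness-weighted harmonic mean.
Total thickness L = 8.79 + 10.5 + 6.06 = 25.35 m.
Σ(b_i/K_i) = 8.79/0.0976 + 10.5/4.07 + 6.06/279 = 92.66 d.
K_eq = L / Σ(b_i/K_i) = 25.35 / 92.66 = 0.2736 m/day.
Q = K_eq · A · (Δh/L) = 0.2736 × 1840 × (19.7/25.35) = 391.2 m³/day.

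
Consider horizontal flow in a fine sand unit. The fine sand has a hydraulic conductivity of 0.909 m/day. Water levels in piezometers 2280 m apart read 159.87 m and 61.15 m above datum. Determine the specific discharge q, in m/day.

0.0394

Hydraulic gradient i = (159.87 − 61.15) / 2280 = 98.72 / 2280 = 0.04330.
Specific discharge q = K · i = 0.9090 × 0.04330 = 0.03936 m/day.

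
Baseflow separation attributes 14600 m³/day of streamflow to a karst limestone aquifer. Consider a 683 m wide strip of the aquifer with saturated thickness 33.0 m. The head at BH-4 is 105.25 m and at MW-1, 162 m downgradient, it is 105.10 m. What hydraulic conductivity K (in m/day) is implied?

Cross-sectional area A = 683 × 33.0 = 22539 m².
Hydraulic gradient i = (105.25 − 105.10) / 162 = 0.15 / 162 = 0.0009259.
From Q = K·A·i, K = Q / (A·i) = 14600 / (22539 × 0.0009259) = 699.6 m/day.

700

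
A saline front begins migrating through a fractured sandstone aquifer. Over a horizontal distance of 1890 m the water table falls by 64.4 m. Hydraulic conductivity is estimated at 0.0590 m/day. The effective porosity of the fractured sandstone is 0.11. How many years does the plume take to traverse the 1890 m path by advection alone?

283

Hydraulic gradient i = Δh / L = 64.4 / 1890 = 0.03407.
Darcy flux q = K · i = 0.05900 × 0.03407 = 0.002010 m/day.
Seepage velocity v = q / n_e = 0.002010 / 0.11 = 0.01828 m/day.
Travel time t = L / v = 1890 / 0.01828 = 1.034e+05 days = 283.1 years.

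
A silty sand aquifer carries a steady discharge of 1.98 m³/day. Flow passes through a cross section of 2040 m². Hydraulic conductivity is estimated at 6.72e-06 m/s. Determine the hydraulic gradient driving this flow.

0.00167

Convert K: 6.72e-06 m/s × 86400 = 0.5806 m/day.
From Q = K·A·i, i = Q / (K·A) = 1.98 / (0.5806 × 2040) = 0.001672.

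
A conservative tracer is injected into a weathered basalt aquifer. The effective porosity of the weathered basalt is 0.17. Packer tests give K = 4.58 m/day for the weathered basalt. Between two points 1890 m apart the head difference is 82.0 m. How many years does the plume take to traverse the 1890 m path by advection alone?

4.43

Hydraulic gradient i = Δh / L = 82.0 / 1890 = 0.04339.
Darcy flux q = K · i = 4.580 × 0.04339 = 0.1987 m/day.
Seepage velocity v = q / n_e = 0.1987 / 0.17 = 1.169 m/day.
Travel time t = L / v = 1890 / 1.169 = 1617 days = 4.427 years.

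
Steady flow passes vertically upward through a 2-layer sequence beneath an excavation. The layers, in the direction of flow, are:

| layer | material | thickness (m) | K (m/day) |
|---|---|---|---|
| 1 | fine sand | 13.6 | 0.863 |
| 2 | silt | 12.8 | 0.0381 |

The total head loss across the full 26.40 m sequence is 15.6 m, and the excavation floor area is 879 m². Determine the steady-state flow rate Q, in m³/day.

39.0

Flow is perpendicular to layering, so the layers act in series and the equivalent K is the thickness-weighted harmonic mean.
Total thickness L = 13.6 + 12.8 = 26.40 m.
Σ(b_i/K_i) = 13.6/0.863 + 12.8/0.0381 = 351.7 d.
K_eq = L / Σ(b_i/K_i) = 26.40 / 351.7 = 0.07506 m/day.
Q = K_eq · A · (Δh/L) = 0.07506 × 879 × (15.6/26.40) = 38.99 m³/day.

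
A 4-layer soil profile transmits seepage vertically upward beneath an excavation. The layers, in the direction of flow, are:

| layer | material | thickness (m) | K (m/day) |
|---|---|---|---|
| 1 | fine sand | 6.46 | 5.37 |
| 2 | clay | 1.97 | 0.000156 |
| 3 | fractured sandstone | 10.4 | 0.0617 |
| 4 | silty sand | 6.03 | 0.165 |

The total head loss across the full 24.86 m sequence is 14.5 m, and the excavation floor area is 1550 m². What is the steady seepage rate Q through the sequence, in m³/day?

Flow is perpendicular to layering, so the layers act in series and the equivalent K is the thickness-weighted harmonic mean.
Total thickness L = 6.46 + 1.97 + 10.4 + 6.03 = 24.86 m.
Σ(b_i/K_i) = 6.46/5.37 + 1.97/0.000156 + 10.4/0.0617 + 6.03/0.165 = 12835 d.
K_eq = L / Σ(b_i/K_i) = 24.86 / 12835 = 0.001937 m/day.
Q = K_eq · A · (Δh/L) = 0.001937 × 1550 × (14.5/24.86) = 1.751 m³/day.

1.75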